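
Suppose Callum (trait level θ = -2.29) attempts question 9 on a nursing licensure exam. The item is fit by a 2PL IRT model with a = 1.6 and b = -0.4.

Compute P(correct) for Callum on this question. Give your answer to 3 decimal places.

0.046

P(θ) = 1 / (1 + exp(−a(θ − b)))
Exponent: 1.6 × (-2.29 − (-0.4)) = -3.0240
1/(1 + e^{3.0240}) = 0.0464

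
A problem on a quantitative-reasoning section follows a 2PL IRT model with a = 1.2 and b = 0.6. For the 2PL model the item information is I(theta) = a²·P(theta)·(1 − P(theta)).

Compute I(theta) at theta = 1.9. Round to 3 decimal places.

0.207

P = 1/(1+e^{-1.5600}) = 0.8264
P(1−P) = 0.8264 × 0.1736 = 0.1435
I = a² × P(1−P) = 1.2² × 0.1435 = 0.20663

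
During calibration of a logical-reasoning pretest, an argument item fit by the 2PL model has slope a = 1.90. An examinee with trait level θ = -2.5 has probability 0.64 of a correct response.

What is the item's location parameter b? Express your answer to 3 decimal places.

-2.803

P(θ) = 1 / (1 + exp(−a(θ − b)))
logit(0.64) = ln(0.64/0.36) = 0.5754
b = θ − logit/(a) = -2.5 − 0.5754/1.9000 = -2.8028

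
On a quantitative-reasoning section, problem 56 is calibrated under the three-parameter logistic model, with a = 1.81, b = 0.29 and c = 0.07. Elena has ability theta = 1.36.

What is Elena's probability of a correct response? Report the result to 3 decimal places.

P(theta) = c + (1 − c) · 1 / (1 + exp(−a(theta − b)))
Exponent: 1.81 × (1.36 − 0.29) = 1.9367
1/(1 + e^{-1.9367}) = 0.8740
P = 0.07 + 0.93 × 0.8740 = 0.8828

0.883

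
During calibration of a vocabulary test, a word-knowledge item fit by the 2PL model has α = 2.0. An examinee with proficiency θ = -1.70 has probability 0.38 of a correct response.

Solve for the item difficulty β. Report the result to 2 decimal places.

-1.46

P(θ) = 1 / (1 + exp(−α(θ − β)))
logit(0.38) = ln(0.38/0.62) = -0.4895
β = θ − logit/(α) = -1.70 − (-0.4895)/2.0000 = -1.4552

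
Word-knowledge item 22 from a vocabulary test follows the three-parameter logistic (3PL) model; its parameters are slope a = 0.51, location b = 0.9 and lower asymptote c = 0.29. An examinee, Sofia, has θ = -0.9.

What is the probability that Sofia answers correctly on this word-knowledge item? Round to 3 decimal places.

0.493

P(θ) = c + (1 − c) · 1 / (1 + exp(−a(θ − b)))
Exponent: 0.51 × (-0.9 − 0.9) = -0.9180
1/(1 + e^{0.9180}) = 0.2854
P = 0.29 + 0.71 × 0.2854 = 0.4926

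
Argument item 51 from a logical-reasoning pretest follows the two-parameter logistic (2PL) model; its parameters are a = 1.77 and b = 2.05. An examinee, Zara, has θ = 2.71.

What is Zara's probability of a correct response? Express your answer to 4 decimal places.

0.7628

P(θ) = 1 / (1 + exp(−a(θ − b)))
Exponent: 1.77 × (2.71 − 2.05) = 1.1682
1/(1 + e^{-1.1682}) = 0.7628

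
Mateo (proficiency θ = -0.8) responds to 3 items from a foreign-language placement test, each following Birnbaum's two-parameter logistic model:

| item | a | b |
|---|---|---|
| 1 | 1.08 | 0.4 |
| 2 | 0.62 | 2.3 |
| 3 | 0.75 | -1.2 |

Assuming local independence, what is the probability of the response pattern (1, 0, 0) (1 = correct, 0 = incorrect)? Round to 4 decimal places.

0.0798

P(θ) = 1 / (1 + exp(−a(θ − b)))
P_1 = 1/(1+e^{1.2960}) = 0.2148
P_2 = 1/(1+e^{1.9220}) = 0.1276
P_3 = 1/(1+e^{-0.3000}) = 0.5744
L = P_1 × (1−P_2) × (1−P_3) = 0.2148 × 0.8724 × 0.4256 = 0.07976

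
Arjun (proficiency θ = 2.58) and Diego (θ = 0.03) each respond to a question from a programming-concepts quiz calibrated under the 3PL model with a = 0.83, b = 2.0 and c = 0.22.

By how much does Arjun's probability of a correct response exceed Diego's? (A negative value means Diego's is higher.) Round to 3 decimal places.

P(θ) = c + (1 − c) · 1 / (1 + exp(−a(θ − b)))
P(Arjun) = 0.7021  [exponent 0.4814]
P(Diego) = 0.3472  [exponent -1.6351]
Difference = 0.7021 − 0.3472 = 0.3549

0.355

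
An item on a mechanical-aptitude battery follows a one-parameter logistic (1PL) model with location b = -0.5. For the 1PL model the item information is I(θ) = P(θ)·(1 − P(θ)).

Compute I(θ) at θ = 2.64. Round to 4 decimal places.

0.0398

P = 1/(1+e^{-3.1400}) = 0.9585
P(1−P) = 0.9585 × 0.0415 = 0.0398
I = P(1−P) = 0.03977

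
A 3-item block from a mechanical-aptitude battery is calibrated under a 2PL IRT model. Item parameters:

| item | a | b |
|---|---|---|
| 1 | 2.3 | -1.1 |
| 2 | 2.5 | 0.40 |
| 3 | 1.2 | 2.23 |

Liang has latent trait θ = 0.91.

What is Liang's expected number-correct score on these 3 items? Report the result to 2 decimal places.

1.94

P(θ) = 1 / (1 + exp(−a(θ − b)))
P_1 = 1/(1+e^{-4.6230}) = 0.9903
P_2 = 1/(1+e^{-1.2750}) = 0.7816
P_3 = 1/(1+e^{1.5840}) = 0.1702
E[score] = 0.9903 + 0.7816 + 0.1702 = 1.9421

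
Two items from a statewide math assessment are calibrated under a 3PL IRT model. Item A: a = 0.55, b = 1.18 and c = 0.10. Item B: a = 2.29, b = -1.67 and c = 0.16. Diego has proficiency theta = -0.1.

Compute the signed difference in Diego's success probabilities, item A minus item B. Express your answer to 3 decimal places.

-0.580

P(theta) = c + (1 − c) · 1 / (1 + exp(−a(theta − b)))
P_A = 0.3978
P_B = 0.9776
P_A − P_B = -0.5797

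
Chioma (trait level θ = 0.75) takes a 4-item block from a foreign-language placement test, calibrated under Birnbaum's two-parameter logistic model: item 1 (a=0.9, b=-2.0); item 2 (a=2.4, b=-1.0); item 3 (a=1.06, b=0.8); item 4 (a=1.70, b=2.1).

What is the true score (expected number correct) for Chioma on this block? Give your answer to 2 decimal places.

2.49

P(θ) = 1 / (1 + exp(−a(θ − b)))
P_1 = 1/(1+e^{-2.4750}) = 0.9224
P_2 = 1/(1+e^{-4.2000}) = 0.9852
P_3 = 1/(1+e^{0.0530}) = 0.4868
P_4 = 1/(1+e^{2.2950}) = 0.0915
E[score] = 0.9224 + 0.9852 + 0.4868 + 0.0915 = 2.4859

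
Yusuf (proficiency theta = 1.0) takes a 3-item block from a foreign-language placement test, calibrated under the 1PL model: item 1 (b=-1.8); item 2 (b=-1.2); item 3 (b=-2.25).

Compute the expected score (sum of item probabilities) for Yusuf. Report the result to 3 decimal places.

P(theta) = 1 / (1 + exp(−(theta − b)))
P_1 = 1/(1+e^{-2.8000}) = 0.9427
P_2 = 1/(1+e^{-2.2000}) = 0.9002
P_3 = 1/(1+e^{-3.2500}) = 0.9627
E[score] = 0.9427 + 0.9002 + 0.9627 = 2.8056

2.806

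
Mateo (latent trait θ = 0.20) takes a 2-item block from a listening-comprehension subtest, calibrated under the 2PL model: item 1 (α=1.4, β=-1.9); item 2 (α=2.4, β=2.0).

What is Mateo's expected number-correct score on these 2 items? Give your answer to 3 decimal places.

0.963

P(θ) = 1 / (1 + exp(−α(θ − β)))
P_1 = 1/(1+e^{-2.9400}) = 0.9498
P_2 = 1/(1+e^{4.3200}) = 0.0131
E[score] = 0.9498 + 0.0131 = 0.9629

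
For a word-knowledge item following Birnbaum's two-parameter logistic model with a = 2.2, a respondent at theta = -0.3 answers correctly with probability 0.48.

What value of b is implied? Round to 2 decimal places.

P(theta) = 1 / (1 + exp(−a(theta − b)))
logit(0.48) = ln(0.48/0.52) = -0.0800
b = theta − logit/(a) = -0.3 − (-0.0800)/2.2000 = -0.2636

-0.26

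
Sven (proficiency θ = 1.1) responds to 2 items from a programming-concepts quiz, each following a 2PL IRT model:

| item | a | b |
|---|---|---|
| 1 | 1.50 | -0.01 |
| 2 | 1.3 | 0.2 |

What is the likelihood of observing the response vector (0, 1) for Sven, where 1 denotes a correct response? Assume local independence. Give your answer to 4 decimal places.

0.1214

P(θ) = 1 / (1 + exp(−a(θ − b)))
P_1 = 1/(1+e^{-1.6650}) = 0.8409
P_2 = 1/(1+e^{-1.1700}) = 0.7631
L = (1−P_1) × P_2 = 0.1591 × 0.7631 = 0.12141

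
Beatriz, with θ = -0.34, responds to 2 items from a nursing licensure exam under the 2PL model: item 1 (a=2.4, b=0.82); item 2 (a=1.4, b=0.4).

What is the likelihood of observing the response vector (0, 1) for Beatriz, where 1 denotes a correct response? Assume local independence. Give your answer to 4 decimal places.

P(θ) = 1 / (1 + exp(−a(θ − b)))
P_1 = 1/(1+e^{2.7840}) = 0.0582
P_2 = 1/(1+e^{1.0360}) = 0.2619
L = (1−P_1) × P_2 = 0.9418 × 0.2619 = 0.24668

0.2467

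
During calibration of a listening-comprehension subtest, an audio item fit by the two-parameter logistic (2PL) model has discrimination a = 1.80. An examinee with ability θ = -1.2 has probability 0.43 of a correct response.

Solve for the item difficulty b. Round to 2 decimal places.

-1.04

P(θ) = 1 / (1 + exp(−a(θ − b)))
logit(0.43) = ln(0.43/0.57) = -0.2819
b = θ − logit/(a) = -1.2 − (-0.2819)/1.8000 = -1.0434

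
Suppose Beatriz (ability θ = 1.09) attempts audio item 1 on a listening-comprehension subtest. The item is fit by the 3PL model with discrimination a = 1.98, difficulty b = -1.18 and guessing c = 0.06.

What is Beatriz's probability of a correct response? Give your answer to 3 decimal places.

P(θ) = c + (1 − c) · 1 / (1 + exp(−a(θ − b)))
Exponent: 1.98 × (1.09 − (-1.18)) = 4.4946
1/(1 + e^{-4.4946}) = 0.9890
P = 0.06 + 0.94 × 0.9890 = 0.9896

0.990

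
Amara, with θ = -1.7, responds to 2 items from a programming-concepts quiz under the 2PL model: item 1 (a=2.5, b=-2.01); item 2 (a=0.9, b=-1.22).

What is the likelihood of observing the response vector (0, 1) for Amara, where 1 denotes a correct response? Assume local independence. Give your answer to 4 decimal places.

P(θ) = 1 / (1 + exp(−a(θ − b)))
P_1 = 1/(1+e^{-0.7750}) = 0.6846
P_2 = 1/(1+e^{0.4320}) = 0.3936
L = (1−P_1) × P_2 = 0.3154 × 0.3936 = 0.12416

0.1242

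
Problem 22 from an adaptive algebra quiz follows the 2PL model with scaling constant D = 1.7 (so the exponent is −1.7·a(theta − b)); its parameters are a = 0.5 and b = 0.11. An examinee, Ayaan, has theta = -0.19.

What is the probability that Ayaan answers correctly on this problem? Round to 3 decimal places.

0.437

P(theta) = 1 / (1 + exp(−D·a(theta − b)))
Exponent: 1.7 × 0.5 × (-0.19 − 0.11) = -0.2550
1/(1 + e^{0.2550}) = 0.4366
P = 0.4366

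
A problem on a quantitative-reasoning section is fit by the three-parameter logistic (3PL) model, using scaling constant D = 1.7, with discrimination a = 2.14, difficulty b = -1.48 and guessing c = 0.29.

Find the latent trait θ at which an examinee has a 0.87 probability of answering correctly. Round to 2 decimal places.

P(θ) = c + (1 − c) · 1 / (1 + exp(−D·a(θ − b)))
Remove guessing floor: (0.87 − 0.29)/(1 − 0.29) = 0.8169
logit = ln(0.8169/0.1831) = 1.4955
θ = b + logit/(1.7·a) = -1.48 + 1.4955/3.6380 = -1.0689

-1.07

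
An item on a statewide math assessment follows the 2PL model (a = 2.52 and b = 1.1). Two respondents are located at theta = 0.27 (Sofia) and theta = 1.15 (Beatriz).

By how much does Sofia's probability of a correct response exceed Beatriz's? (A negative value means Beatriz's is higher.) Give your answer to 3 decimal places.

P(theta) = 1 / (1 + exp(−a(theta − b)))
P(Sofia) = 0.1099  [exponent -2.0916]
P(Beatriz) = 0.5315  [exponent 0.1260]
Difference = 0.1099 − 0.5315 = -0.4215

-0.422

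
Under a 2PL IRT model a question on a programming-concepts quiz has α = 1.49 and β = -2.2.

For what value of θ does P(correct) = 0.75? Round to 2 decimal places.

P(θ) = 1 / (1 + exp(−α(θ − β)))
logit = ln(0.7500/0.2500) = 1.0986
θ = β + logit/(α) = -2.2 + 1.0986/1.4900 = -1.4627

-1.46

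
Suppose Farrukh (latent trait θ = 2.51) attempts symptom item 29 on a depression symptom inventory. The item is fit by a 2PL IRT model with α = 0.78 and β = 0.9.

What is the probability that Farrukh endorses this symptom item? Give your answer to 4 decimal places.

0.7783

P(θ) = 1 / (1 + exp(−α(θ − β)))
Exponent: 0.78 × (2.51 − 0.9) = 1.2558
1/(1 + e^{-1.2558}) = 0.7783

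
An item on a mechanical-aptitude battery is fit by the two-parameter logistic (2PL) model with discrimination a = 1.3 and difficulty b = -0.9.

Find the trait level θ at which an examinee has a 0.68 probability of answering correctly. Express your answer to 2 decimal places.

P(θ) = 1 / (1 + exp(−a(θ − b)))
logit = ln(0.6800/0.3200) = 0.7538
θ = b + logit/(a) = -0.9 + 0.7538/1.3000 = -0.3202

-0.32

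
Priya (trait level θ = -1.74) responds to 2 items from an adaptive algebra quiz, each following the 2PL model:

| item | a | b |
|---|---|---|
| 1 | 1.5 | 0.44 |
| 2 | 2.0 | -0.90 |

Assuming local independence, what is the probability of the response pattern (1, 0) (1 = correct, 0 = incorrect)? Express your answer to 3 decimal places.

P(θ) = 1 / (1 + exp(−a(θ − b)))
P_1 = 1/(1+e^{3.2700}) = 0.0366
P_2 = 1/(1+e^{1.6800}) = 0.1571
L = P_1 × (1−P_2) = 0.0366 × 0.8429 = 0.03086

0.031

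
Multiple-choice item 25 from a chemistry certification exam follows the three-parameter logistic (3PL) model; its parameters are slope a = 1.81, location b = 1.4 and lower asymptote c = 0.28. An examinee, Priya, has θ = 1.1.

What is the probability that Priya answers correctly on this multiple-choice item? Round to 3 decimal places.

0.545

P(θ) = c + (1 − c) · 1 / (1 + exp(−a(θ − b)))
Exponent: 1.81 × (1.1 − 1.4) = -0.5430
1/(1 + e^{0.5430}) = 0.3675
P = 0.28 + 0.72 × 0.3675 = 0.5446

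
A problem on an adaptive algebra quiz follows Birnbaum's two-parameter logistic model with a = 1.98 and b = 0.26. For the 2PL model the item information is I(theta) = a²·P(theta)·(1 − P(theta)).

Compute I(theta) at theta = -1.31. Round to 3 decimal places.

P = 1/(1+e^{3.1086}) = 0.0428
P(1−P) = 0.0428 × 0.9572 = 0.0409
I = a² × P(1−P) = 1.98² × 0.0409 = 0.16045

0.160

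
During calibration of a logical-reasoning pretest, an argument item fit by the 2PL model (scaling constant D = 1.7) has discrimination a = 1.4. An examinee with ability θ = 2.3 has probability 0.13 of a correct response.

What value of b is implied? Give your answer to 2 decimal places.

P(θ) = 1 / (1 + exp(−D·a(θ − b)))
logit(0.13) = ln(0.13/0.87) = -1.9010
b = θ − logit/(1.7·a) = 2.3 − (-1.9010)/2.3800 = 3.0987

3.10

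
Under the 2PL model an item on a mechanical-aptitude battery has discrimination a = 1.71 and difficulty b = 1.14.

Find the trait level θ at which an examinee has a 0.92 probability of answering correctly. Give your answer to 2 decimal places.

P(θ) = 1 / (1 + exp(−a(θ − b)))
logit = ln(0.9200/0.0800) = 2.4423
θ = b + logit/(a) = 1.14 + 2.4423/1.7100 = 2.5683

2.57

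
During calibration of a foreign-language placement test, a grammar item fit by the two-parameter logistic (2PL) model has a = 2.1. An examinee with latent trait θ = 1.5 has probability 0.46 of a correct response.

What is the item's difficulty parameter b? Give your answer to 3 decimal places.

P(θ) = 1 / (1 + exp(−a(θ − b)))
logit(0.46) = ln(0.46/0.54) = -0.1603
b = θ − logit/(a) = 1.5 − (-0.1603)/2.1000 = 1.5764

1.576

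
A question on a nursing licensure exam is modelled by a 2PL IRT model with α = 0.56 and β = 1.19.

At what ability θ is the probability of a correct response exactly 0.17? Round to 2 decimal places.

P(θ) = 1 / (1 + exp(−α(θ − β)))
logit = ln(0.1700/0.8300) = -1.5856
θ = β + logit/(α) = 1.19 + (-1.5856)/0.5600 = -1.6415

-1.64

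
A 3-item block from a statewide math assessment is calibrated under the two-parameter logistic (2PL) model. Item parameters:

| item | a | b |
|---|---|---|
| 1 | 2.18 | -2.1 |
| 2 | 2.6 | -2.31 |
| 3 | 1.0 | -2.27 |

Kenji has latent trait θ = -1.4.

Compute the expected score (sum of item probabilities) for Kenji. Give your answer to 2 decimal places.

2.44

P(θ) = 1 / (1 + exp(−a(θ − b)))
P_1 = 1/(1+e^{-1.5260}) = 0.8214
P_2 = 1/(1+e^{-2.3660}) = 0.9142
P_3 = 1/(1+e^{-0.8700}) = 0.7047
E[score] = 0.8214 + 0.9142 + 0.7047 = 2.4404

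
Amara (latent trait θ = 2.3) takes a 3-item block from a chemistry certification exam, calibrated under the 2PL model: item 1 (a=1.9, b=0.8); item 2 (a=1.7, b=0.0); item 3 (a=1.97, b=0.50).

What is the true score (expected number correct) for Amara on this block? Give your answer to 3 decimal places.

P(θ) = 1 / (1 + exp(−a(θ − b)))
P_1 = 1/(1+e^{-2.8500}) = 0.9453
P_2 = 1/(1+e^{-3.9100}) = 0.9804
P_3 = 1/(1+e^{-3.5460}) = 0.9720
E[score] = 0.9453 + 0.9804 + 0.9720 = 2.8976

2.898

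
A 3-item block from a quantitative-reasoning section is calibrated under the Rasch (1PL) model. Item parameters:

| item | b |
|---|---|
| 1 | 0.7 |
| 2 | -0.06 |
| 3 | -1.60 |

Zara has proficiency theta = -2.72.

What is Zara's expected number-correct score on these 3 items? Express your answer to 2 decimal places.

0.34

P(theta) = 1 / (1 + exp(−(theta − b)))
P_1 = 1/(1+e^{3.4200}) = 0.0317
P_2 = 1/(1+e^{2.6600}) = 0.0654
P_3 = 1/(1+e^{1.1200}) = 0.2460
E[score] = 0.0317 + 0.0654 + 0.2460 = 0.3431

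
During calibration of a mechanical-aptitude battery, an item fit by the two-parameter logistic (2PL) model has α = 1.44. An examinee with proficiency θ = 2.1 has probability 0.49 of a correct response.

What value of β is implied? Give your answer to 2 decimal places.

2.13

P(θ) = 1 / (1 + exp(−α(θ − β)))
logit(0.49) = ln(0.49/0.51) = -0.0400
β = θ − logit/(α) = 2.1 − (-0.0400)/1.4400 = 2.1278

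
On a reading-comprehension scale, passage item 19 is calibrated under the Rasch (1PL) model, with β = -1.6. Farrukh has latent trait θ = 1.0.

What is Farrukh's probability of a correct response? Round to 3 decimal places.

P(θ) = 1 / (1 + exp(−(θ − β)))
Exponent: (1.0 − (-1.6)) = 2.6000
1/(1 + e^{-2.6000}) = 0.9309
P = 0.9309

0.931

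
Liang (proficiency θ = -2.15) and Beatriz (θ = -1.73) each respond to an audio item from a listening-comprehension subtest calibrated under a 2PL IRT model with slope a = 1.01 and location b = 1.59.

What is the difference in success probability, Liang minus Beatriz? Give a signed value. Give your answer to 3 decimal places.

-0.011

P(θ) = 1 / (1 + exp(−a(θ − b)))
P(Liang) = 0.0224  [exponent -3.7774]
P(Beatriz) = 0.0338  [exponent -3.3532]
Difference = 0.0224 − 0.0338 = -0.0114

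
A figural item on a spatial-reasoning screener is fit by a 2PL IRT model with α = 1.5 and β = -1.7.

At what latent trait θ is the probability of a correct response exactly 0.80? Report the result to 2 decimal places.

-0.78

P(θ) = 1 / (1 + exp(−α(θ − β)))
logit = ln(0.8000/0.2000) = 1.3863
θ = β + logit/(α) = -1.7 + 1.3863/1.5000 = -0.7758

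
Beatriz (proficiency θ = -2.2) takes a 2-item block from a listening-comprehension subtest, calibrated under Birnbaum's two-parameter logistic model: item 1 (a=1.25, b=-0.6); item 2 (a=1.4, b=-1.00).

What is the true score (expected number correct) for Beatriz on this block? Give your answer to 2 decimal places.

0.28

P(θ) = 1 / (1 + exp(−a(θ − b)))
P_1 = 1/(1+e^{2.0000}) = 0.1192
P_2 = 1/(1+e^{1.6800}) = 0.1571
E[score] = 0.1192 + 0.1571 = 0.2763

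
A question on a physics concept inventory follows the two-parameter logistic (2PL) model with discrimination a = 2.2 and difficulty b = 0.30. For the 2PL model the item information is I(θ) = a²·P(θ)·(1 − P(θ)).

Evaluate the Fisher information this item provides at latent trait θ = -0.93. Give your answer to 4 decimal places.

P = 1/(1+e^{2.7060}) = 0.0626
P(1−P) = 0.0626 × 0.9374 = 0.0587
I = a² × P(1−P) = 2.2² × 0.0587 = 0.28410

0.2841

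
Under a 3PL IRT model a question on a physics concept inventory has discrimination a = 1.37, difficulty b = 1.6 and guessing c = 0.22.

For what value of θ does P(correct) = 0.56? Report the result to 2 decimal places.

1.41

P(θ) = c + (1 − c) · 1 / (1 + exp(−a(θ − b)))
Remove guessing floor: (0.56 − 0.22)/(1 − 0.22) = 0.4359
logit = ln(0.4359/0.5641) = -0.2578
θ = b + logit/(a) = 1.6 + (-0.2578)/1.3700 = 1.4118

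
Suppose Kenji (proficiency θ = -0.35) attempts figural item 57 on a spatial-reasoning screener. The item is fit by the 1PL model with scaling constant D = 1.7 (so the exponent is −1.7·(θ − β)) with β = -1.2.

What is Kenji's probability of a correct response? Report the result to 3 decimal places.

0.809

P(θ) = 1 / (1 + exp(−D·(θ − β)))
Exponent: 1.7 × (-0.35 − (-1.2)) = 1.4450
1/(1 + e^{-1.4450}) = 0.8092
P = 0.8092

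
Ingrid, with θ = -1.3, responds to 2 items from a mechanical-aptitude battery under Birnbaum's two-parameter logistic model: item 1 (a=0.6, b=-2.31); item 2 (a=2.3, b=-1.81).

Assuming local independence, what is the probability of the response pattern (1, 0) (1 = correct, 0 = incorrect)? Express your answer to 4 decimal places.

0.1529

P(θ) = 1 / (1 + exp(−a(θ − b)))
P_1 = 1/(1+e^{-0.6060}) = 0.6470
P_2 = 1/(1+e^{-1.1730}) = 0.7637
L = P_1 × (1−P_2) = 0.6470 × 0.2363 = 0.15290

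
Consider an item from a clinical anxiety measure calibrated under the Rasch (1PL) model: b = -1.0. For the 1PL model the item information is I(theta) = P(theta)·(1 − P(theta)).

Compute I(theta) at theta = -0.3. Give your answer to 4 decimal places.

0.2217

P = 1/(1+e^{-0.7000}) = 0.6682
P(1−P) = 0.6682 × 0.3318 = 0.2217
I = P(1−P) = 0.22171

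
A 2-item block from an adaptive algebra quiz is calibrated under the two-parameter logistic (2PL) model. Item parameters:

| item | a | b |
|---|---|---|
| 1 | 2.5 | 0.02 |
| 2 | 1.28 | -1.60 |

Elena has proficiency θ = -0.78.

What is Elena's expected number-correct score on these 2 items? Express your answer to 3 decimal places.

P(θ) = 1 / (1 + exp(−a(θ − b)))
P_1 = 1/(1+e^{2.0000}) = 0.1192
P_2 = 1/(1+e^{-1.0496}) = 0.7407
E[score] = 0.1192 + 0.7407 = 0.8599

0.860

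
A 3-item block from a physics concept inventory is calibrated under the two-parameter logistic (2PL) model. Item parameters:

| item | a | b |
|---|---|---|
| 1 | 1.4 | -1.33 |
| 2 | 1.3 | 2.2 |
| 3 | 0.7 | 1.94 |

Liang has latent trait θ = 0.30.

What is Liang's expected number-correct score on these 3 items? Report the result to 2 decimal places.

P(θ) = 1 / (1 + exp(−a(θ − b)))
P_1 = 1/(1+e^{-2.2820}) = 0.9074
P_2 = 1/(1+e^{2.4700}) = 0.0780
P_3 = 1/(1+e^{1.1480}) = 0.2409
E[score] = 0.9074 + 0.0780 + 0.2409 = 1.2262

1.23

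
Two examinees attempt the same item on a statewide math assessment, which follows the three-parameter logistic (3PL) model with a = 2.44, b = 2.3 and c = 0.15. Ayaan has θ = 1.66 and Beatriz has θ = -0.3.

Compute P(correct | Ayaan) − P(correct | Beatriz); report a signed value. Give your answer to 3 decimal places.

0.146

P(θ) = c + (1 − c) · 1 / (1 + exp(−a(θ − b)))
P(Ayaan) = 0.2974  [exponent -1.5616]
P(Beatriz) = 0.1515  [exponent -6.3440]
Difference = 0.2974 − 0.1515 = 0.1459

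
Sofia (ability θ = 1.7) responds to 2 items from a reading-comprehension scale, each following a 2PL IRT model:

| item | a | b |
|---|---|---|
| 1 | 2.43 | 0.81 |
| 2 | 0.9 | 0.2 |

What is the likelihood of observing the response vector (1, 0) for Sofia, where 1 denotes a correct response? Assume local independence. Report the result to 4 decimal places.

0.1846

P(θ) = 1 / (1 + exp(−a(θ − b)))
P_1 = 1/(1+e^{-2.1627}) = 0.8968
P_2 = 1/(1+e^{-1.3500}) = 0.7941
L = P_1 × (1−P_2) = 0.8968 × 0.2059 = 0.18463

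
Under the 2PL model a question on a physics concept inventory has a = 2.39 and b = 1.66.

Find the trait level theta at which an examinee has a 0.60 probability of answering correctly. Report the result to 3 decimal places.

P(theta) = 1 / (1 + exp(−a(theta − b)))
logit = ln(0.6000/0.4000) = 0.4055
theta = b + logit/(a) = 1.66 + 0.4055/2.3900 = 1.8297

1.830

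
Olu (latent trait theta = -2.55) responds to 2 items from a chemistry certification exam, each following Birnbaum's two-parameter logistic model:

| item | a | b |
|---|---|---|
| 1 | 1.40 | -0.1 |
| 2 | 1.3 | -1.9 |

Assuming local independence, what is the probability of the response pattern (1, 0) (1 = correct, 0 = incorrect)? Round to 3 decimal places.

0.022

P(theta) = 1 / (1 + exp(−a(theta − b)))
P_1 = 1/(1+e^{3.4300}) = 0.0314
P_2 = 1/(1+e^{0.8450}) = 0.3005
L = P_1 × (1−P_2) = 0.0314 × 0.6995 = 0.02194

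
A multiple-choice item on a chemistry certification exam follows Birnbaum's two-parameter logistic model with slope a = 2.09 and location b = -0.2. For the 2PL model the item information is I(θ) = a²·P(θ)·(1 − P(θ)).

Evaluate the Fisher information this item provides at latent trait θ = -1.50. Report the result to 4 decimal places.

P = 1/(1+e^{2.7170}) = 0.0620
P(1−P) = 0.0620 × 0.9380 = 0.0581
I = a² × P(1−P) = 2.09² × 0.0581 = 0.25395

0.2539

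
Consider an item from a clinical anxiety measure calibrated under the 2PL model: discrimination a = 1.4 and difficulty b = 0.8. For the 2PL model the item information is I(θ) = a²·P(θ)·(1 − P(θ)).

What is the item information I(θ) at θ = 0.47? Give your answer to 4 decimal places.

P = 1/(1+e^{0.4620}) = 0.3865
P(1−P) = 0.3865 × 0.6135 = 0.2371
I = a² × P(1−P) = 1.4² × 0.2371 = 0.46476

0.4648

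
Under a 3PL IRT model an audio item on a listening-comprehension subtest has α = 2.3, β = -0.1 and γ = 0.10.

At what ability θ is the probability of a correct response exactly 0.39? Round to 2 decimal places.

P(θ) = γ + (1 − γ) · 1 / (1 + exp(−α(θ − β)))
Remove guessing floor: (0.39 − 0.10)/(1 − 0.10) = 0.3222
logit = ln(0.3222/0.6778) = -0.7436
θ = β + logit/(α) = -0.1 + (-0.7436)/2.3000 = -0.4233

-0.42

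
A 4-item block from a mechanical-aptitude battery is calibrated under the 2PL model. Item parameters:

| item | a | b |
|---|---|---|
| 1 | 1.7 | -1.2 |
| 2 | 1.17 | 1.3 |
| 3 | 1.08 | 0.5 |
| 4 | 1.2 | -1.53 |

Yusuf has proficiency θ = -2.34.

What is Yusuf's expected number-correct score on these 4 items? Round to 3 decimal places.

0.459

P(θ) = 1 / (1 + exp(−a(θ − b)))
P_1 = 1/(1+e^{1.9380}) = 0.1259
P_2 = 1/(1+e^{4.2588}) = 0.0139
P_3 = 1/(1+e^{3.0672}) = 0.0445
P_4 = 1/(1+e^{0.9720}) = 0.2745
E[score] = 0.1259 + 0.0139 + 0.0445 + 0.2745 = 0.4588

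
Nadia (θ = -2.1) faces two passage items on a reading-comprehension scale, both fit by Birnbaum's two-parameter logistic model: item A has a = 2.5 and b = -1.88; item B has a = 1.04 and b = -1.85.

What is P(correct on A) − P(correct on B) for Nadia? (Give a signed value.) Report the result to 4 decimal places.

P(θ) = 1 / (1 + exp(−a(θ − b)))
P_A = 0.3659
P_B = 0.4354
P_A − P_B = -0.0695

-0.0695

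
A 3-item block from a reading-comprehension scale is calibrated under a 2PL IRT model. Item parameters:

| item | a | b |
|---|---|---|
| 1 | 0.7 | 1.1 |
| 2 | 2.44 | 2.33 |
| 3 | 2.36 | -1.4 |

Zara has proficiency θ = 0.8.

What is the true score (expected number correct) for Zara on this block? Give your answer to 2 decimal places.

P(θ) = 1 / (1 + exp(−a(θ − b)))
P_1 = 1/(1+e^{0.2100}) = 0.4477
P_2 = 1/(1+e^{3.7332}) = 0.0234
P_3 = 1/(1+e^{-5.1920}) = 0.9945
E[score] = 0.4477 + 0.0234 + 0.9945 = 1.4655

1.47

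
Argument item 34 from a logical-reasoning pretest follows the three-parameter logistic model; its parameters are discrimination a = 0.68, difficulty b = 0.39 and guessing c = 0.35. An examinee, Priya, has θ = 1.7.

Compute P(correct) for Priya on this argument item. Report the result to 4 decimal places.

0.8109

P(θ) = c + (1 − c) · 1 / (1 + exp(−a(θ − b)))
Exponent: 0.68 × (1.7 − 0.39) = 0.8908
1/(1 + e^{-0.8908}) = 0.7091
P = 0.35 + 0.65 × 0.7091 = 0.8109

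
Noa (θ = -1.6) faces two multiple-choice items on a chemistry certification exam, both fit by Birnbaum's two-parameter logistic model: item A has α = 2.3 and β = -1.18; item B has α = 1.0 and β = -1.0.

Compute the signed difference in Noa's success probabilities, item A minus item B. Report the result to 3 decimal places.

P(θ) = 1 / (1 + exp(−α(θ − β)))
P_A = 0.2757
P_B = 0.3543
P_A − P_B = -0.0787

-0.079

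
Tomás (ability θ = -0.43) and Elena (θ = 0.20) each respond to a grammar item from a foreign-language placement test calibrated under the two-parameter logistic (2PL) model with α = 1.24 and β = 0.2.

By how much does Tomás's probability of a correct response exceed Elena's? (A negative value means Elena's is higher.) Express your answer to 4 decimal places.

-0.1859

P(θ) = 1 / (1 + exp(−α(θ − β)))
P(Tomás) = 0.3141  [exponent -0.7812]
P(Elena) = 0.5000  [exponent 0.0000]
Difference = 0.3141 − 0.5000 = -0.1859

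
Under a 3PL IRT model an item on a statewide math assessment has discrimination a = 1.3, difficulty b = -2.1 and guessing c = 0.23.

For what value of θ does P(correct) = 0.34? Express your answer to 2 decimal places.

P(θ) = c + (1 − c) · 1 / (1 + exp(−a(θ − b)))
Remove guessing floor: (0.34 − 0.23)/(1 − 0.23) = 0.1429
logit = ln(0.1429/0.8571) = -1.7918
θ = b + logit/(a) = -2.1 + (-1.7918)/1.3000 = -3.4783

-3.48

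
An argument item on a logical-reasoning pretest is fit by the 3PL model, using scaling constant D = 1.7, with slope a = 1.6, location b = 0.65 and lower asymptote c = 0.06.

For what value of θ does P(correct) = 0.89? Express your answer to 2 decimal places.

1.39

P(θ) = c + (1 − c) · 1 / (1 + exp(−D·a(θ − b)))
Remove guessing floor: (0.89 − 0.06)/(1 − 0.06) = 0.8830
logit = ln(0.8830/0.1170) = 2.0209
θ = b + logit/(1.7·a) = 0.65 + 2.0209/2.7200 = 1.3930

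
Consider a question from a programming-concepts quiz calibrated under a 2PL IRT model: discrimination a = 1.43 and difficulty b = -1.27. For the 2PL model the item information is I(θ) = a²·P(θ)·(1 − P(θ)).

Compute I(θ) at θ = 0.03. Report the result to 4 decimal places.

P = 1/(1+e^{-1.8590}) = 0.8652
P(1−P) = 0.8652 × 0.1348 = 0.1166
I = a² × P(1−P) = 1.43² × 0.1166 = 0.23852

0.2385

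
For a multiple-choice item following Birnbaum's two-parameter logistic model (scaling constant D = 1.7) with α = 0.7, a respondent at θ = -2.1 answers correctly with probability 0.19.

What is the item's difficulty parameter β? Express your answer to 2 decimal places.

-0.88

P(θ) = 1 / (1 + exp(−D·α(θ − β)))
logit(0.19) = ln(0.19/0.81) = -1.4500
β = θ − logit/(1.7·α) = -2.1 − (-1.4500)/1.1900 = -0.8815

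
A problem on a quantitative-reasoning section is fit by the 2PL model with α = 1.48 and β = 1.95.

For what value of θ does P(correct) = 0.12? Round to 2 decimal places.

0.60

P(θ) = 1 / (1 + exp(−α(θ − β)))
logit = ln(0.1200/0.8800) = -1.9924
θ = β + logit/(α) = 1.95 + (-1.9924)/1.4800 = 0.6038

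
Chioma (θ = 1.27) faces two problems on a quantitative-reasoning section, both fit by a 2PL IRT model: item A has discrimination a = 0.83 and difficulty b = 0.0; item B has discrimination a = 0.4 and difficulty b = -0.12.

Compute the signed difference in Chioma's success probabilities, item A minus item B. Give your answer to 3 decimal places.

P(θ) = 1 / (1 + exp(−a(θ − b)))
P_A = 0.7416
P_B = 0.6355
P_A − P_B = 0.1060

0.106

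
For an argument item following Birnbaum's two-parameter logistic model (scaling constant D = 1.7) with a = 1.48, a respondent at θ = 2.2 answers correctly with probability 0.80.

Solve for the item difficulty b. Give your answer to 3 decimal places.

1.649

P(θ) = 1 / (1 + exp(−D·a(θ − b)))
logit(0.80) = ln(0.80/0.20) = 1.3863
b = θ − logit/(1.7·a) = 2.2 − 1.3863/2.5160 = 1.6490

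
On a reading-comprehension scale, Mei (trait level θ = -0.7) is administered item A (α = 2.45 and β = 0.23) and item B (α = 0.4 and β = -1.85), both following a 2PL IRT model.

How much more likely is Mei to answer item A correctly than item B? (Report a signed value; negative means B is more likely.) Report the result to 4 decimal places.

-0.5201

P(θ) = 1 / (1 + exp(−α(θ − β)))
P_A = 0.0929
P_B = 0.6130
P_A − P_B = -0.5201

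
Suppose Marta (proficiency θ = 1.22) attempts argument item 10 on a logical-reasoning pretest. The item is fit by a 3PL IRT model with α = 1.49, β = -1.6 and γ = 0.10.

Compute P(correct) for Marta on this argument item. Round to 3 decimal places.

0.987

P(θ) = γ + (1 − γ) · 1 / (1 + exp(−α(θ − β)))
Exponent: 1.49 × (1.22 − (-1.6)) = 4.2018
1/(1 + e^{-4.2018}) = 0.9853
P = 0.10 + 0.90 × 0.9853 = 0.9867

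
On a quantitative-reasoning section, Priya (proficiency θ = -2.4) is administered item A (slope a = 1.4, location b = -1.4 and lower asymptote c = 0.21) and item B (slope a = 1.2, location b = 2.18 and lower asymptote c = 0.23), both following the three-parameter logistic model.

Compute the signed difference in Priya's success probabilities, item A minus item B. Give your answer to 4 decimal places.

0.1331

P(θ) = c + (1 − c) · 1 / (1 + exp(−a(θ − b)))
P_A = 0.3663
P_B = 0.2331
P_A − P_B = 0.1331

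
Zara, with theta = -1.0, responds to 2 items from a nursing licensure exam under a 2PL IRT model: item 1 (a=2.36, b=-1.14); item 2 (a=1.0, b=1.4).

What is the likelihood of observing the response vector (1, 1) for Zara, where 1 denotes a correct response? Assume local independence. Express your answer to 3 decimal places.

P(theta) = 1 / (1 + exp(−a(theta − b)))
P_1 = 1/(1+e^{-0.3304}) = 0.5819
P_2 = 1/(1+e^{2.4000}) = 0.0832
L = P_1 × P_2 = 0.5819 × 0.0832 = 0.04839

0.048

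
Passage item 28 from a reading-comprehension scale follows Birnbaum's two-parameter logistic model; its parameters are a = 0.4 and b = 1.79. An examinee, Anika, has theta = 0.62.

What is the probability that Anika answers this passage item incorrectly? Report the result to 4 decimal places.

P(theta) = 1 / (1 + exp(−a(theta − b)))
Exponent: 0.4 × (0.62 − 1.79) = -0.4680
1/(1 + e^{0.4680}) = 0.3851
P(incorrect) = 1 − 0.3851 = 0.6149

0.6149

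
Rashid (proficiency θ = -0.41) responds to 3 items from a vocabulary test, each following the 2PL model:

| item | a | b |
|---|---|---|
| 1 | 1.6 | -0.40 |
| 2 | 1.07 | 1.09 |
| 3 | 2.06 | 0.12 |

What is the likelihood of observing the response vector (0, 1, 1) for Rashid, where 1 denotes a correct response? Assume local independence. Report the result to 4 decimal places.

0.0212

P(θ) = 1 / (1 + exp(−a(θ − b)))
P_1 = 1/(1+e^{0.0160}) = 0.4960
P_2 = 1/(1+e^{1.6050}) = 0.1673
P_3 = 1/(1+e^{1.0918}) = 0.2513
L = (1−P_1) × P_2 × P_3 = 0.5040 × 0.1673 × 0.2513 = 0.02119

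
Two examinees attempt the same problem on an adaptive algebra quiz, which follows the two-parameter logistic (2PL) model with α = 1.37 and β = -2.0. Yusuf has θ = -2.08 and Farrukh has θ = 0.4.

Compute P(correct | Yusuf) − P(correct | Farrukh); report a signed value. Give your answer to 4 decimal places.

P(θ) = 1 / (1 + exp(−α(θ − β)))
P(Yusuf) = 0.4726  [exponent -0.1096]
P(Farrukh) = 0.9640  [exponent 3.2880]
Difference = 0.4726 − 0.9640 = -0.4914

-0.4914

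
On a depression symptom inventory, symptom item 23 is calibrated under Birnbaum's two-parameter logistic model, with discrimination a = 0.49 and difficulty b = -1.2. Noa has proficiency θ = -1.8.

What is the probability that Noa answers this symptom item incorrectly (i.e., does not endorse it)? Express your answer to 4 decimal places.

0.5730

P(θ) = 1 / (1 + exp(−a(θ − b)))
Exponent: 0.49 × (-1.8 − (-1.2)) = -0.2940
1/(1 + e^{0.2940}) = 0.4270
P(incorrect) = 1 − 0.4270 = 0.5730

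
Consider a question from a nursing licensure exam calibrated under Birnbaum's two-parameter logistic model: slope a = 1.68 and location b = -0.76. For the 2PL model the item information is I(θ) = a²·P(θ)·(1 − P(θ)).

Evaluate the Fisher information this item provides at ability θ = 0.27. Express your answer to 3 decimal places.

P = 1/(1+e^{-1.7304}) = 0.8495
P(1−P) = 0.8495 × 0.1505 = 0.1279
I = a² × P(1−P) = 1.68² × 0.1279 = 0.36091

0.361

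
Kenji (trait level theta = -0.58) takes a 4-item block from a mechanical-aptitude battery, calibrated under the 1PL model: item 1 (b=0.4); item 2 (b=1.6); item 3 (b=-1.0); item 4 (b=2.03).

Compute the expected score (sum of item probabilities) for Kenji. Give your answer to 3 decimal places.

1.046

P(theta) = 1 / (1 + exp(−(theta − b)))
P_1 = 1/(1+e^{0.9800}) = 0.2729
P_2 = 1/(1+e^{2.1800}) = 0.1016
P_3 = 1/(1+e^{-0.4200}) = 0.6035
P_4 = 1/(1+e^{2.6100}) = 0.0685
E[score] = 0.2729 + 0.1016 + 0.6035 + 0.0685 = 1.0464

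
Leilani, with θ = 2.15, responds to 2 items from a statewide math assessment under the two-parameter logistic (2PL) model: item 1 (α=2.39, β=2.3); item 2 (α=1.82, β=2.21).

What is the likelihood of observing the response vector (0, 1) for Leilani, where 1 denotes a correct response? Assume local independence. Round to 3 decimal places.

0.278

P(θ) = 1 / (1 + exp(−α(θ − β)))
P_1 = 1/(1+e^{0.3585}) = 0.4113
P_2 = 1/(1+e^{0.1092}) = 0.4727
L = (1−P_1) × P_2 = 0.5887 × 0.4727 = 0.27828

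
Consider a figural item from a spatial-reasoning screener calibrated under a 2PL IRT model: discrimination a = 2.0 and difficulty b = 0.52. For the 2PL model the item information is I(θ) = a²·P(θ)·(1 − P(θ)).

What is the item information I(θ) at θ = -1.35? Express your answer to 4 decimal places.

P = 1/(1+e^{3.7400}) = 0.0232
P(1−P) = 0.0232 × 0.9768 = 0.0227
I = a² × P(1−P) = 2.0² × 0.0227 = 0.09066

0.0907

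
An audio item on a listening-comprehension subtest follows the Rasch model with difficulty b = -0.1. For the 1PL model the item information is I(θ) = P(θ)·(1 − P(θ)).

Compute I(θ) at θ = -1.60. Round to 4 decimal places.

P = 1/(1+e^{1.5000}) = 0.1824
P(1−P) = 0.1824 × 0.8176 = 0.1491
I = P(1−P) = 0.14915

0.1491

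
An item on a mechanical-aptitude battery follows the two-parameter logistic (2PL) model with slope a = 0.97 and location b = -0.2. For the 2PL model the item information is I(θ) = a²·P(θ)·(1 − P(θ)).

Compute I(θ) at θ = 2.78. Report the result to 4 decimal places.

P = 1/(1+e^{-2.8906}) = 0.9474
P(1−P) = 0.9474 × 0.0526 = 0.0499
I = a² × P(1−P) = 0.97² × 0.0499 = 0.04691

0.0469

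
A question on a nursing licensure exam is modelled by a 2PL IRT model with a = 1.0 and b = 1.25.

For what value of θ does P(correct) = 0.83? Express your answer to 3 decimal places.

P(θ) = 1 / (1 + exp(−a(θ − b)))
logit = ln(0.8300/0.1700) = 1.5856
θ = b + logit/(a) = 1.25 + 1.5856/1.0000 = 2.8356

2.836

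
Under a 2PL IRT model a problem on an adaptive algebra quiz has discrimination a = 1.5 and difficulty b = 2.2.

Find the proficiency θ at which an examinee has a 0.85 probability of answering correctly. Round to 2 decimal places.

P(θ) = 1 / (1 + exp(−a(θ − b)))
logit = ln(0.8500/0.1500) = 1.7346
θ = b + logit/(a) = 2.2 + 1.7346/1.5000 = 3.3564

3.36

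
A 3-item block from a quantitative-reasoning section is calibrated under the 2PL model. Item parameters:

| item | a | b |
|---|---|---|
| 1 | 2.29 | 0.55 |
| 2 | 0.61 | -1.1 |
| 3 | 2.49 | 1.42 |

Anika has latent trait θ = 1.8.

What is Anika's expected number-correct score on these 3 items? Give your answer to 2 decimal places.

P(θ) = 1 / (1 + exp(−a(θ − b)))
P_1 = 1/(1+e^{-2.8625}) = 0.9460
P_2 = 1/(1+e^{-1.7690}) = 0.8543
P_3 = 1/(1+e^{-0.9462}) = 0.7204
E[score] = 0.9460 + 0.8543 + 0.7204 = 2.5206

2.52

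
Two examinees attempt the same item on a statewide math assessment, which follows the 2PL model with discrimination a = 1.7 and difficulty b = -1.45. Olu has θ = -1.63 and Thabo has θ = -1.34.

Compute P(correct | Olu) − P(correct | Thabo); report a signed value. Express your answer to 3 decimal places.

P(θ) = 1 / (1 + exp(−a(θ − b)))
P(Olu) = 0.4241  [exponent -0.3060]
P(Thabo) = 0.5466  [exponent 0.1870]
Difference = 0.4241 − 0.5466 = -0.1225

-0.123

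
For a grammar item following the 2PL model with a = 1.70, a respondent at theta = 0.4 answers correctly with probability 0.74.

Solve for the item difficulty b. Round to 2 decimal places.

-0.22

P(theta) = 1 / (1 + exp(−a(theta − b)))
logit(0.74) = ln(0.74/0.26) = 1.0460
b = theta − logit/(a) = 0.4 − 1.0460/1.7000 = -0.2153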